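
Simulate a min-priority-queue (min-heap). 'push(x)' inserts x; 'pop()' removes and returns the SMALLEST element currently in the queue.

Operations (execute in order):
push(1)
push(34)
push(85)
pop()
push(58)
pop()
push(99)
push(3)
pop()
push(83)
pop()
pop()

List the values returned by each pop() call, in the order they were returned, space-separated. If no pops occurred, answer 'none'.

Answer: 1 34 3 58 83

Derivation:
push(1): heap contents = [1]
push(34): heap contents = [1, 34]
push(85): heap contents = [1, 34, 85]
pop() → 1: heap contents = [34, 85]
push(58): heap contents = [34, 58, 85]
pop() → 34: heap contents = [58, 85]
push(99): heap contents = [58, 85, 99]
push(3): heap contents = [3, 58, 85, 99]
pop() → 3: heap contents = [58, 85, 99]
push(83): heap contents = [58, 83, 85, 99]
pop() → 58: heap contents = [83, 85, 99]
pop() → 83: heap contents = [85, 99]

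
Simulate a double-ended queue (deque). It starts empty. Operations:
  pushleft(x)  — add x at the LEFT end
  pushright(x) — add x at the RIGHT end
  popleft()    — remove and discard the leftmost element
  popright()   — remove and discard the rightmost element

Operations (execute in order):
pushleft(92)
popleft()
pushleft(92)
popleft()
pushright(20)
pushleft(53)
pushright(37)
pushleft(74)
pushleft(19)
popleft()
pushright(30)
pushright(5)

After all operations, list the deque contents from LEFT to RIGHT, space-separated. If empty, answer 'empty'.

pushleft(92): [92]
popleft(): []
pushleft(92): [92]
popleft(): []
pushright(20): [20]
pushleft(53): [53, 20]
pushright(37): [53, 20, 37]
pushleft(74): [74, 53, 20, 37]
pushleft(19): [19, 74, 53, 20, 37]
popleft(): [74, 53, 20, 37]
pushright(30): [74, 53, 20, 37, 30]
pushright(5): [74, 53, 20, 37, 30, 5]

Answer: 74 53 20 37 30 5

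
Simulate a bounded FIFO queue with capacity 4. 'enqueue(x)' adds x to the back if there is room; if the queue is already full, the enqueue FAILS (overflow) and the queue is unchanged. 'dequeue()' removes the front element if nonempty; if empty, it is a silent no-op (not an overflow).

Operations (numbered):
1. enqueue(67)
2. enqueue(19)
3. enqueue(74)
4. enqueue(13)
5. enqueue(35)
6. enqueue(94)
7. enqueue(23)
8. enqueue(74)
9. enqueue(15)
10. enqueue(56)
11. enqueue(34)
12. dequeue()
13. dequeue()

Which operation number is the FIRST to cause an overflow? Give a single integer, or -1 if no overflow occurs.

Answer: 5

Derivation:
1. enqueue(67): size=1
2. enqueue(19): size=2
3. enqueue(74): size=3
4. enqueue(13): size=4
5. enqueue(35): size=4=cap → OVERFLOW (fail)
6. enqueue(94): size=4=cap → OVERFLOW (fail)
7. enqueue(23): size=4=cap → OVERFLOW (fail)
8. enqueue(74): size=4=cap → OVERFLOW (fail)
9. enqueue(15): size=4=cap → OVERFLOW (fail)
10. enqueue(56): size=4=cap → OVERFLOW (fail)
11. enqueue(34): size=4=cap → OVERFLOW (fail)
12. dequeue(): size=3
13. dequeue(): size=2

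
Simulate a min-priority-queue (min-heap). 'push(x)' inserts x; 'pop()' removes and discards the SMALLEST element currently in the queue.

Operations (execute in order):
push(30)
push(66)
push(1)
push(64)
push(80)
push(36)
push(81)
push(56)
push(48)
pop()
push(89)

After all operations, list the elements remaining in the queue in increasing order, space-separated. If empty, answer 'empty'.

Answer: 30 36 48 56 64 66 80 81 89

Derivation:
push(30): heap contents = [30]
push(66): heap contents = [30, 66]
push(1): heap contents = [1, 30, 66]
push(64): heap contents = [1, 30, 64, 66]
push(80): heap contents = [1, 30, 64, 66, 80]
push(36): heap contents = [1, 30, 36, 64, 66, 80]
push(81): heap contents = [1, 30, 36, 64, 66, 80, 81]
push(56): heap contents = [1, 30, 36, 56, 64, 66, 80, 81]
push(48): heap contents = [1, 30, 36, 48, 56, 64, 66, 80, 81]
pop() → 1: heap contents = [30, 36, 48, 56, 64, 66, 80, 81]
push(89): heap contents = [30, 36, 48, 56, 64, 66, 80, 81, 89]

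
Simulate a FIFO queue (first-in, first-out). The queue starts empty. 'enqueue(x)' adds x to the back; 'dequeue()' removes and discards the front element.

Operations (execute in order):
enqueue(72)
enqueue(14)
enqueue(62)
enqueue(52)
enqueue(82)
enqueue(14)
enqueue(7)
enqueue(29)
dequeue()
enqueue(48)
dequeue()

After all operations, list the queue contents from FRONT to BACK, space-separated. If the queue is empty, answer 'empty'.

Answer: 62 52 82 14 7 29 48

Derivation:
enqueue(72): [72]
enqueue(14): [72, 14]
enqueue(62): [72, 14, 62]
enqueue(52): [72, 14, 62, 52]
enqueue(82): [72, 14, 62, 52, 82]
enqueue(14): [72, 14, 62, 52, 82, 14]
enqueue(7): [72, 14, 62, 52, 82, 14, 7]
enqueue(29): [72, 14, 62, 52, 82, 14, 7, 29]
dequeue(): [14, 62, 52, 82, 14, 7, 29]
enqueue(48): [14, 62, 52, 82, 14, 7, 29, 48]
dequeue(): [62, 52, 82, 14, 7, 29, 48]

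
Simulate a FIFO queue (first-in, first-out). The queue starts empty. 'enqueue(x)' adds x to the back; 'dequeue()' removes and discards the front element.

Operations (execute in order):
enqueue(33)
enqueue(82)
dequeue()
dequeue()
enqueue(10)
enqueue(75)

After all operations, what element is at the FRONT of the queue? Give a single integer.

enqueue(33): queue = [33]
enqueue(82): queue = [33, 82]
dequeue(): queue = [82]
dequeue(): queue = []
enqueue(10): queue = [10]
enqueue(75): queue = [10, 75]

Answer: 10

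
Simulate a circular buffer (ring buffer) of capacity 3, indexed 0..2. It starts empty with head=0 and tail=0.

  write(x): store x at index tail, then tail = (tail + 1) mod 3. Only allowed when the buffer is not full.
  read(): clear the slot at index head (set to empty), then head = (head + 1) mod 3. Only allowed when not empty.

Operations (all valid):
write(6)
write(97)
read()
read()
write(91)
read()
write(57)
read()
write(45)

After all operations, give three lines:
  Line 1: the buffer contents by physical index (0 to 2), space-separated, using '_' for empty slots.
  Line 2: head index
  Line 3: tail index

Answer: _ 45 _
1
2

Derivation:
write(6): buf=[6 _ _], head=0, tail=1, size=1
write(97): buf=[6 97 _], head=0, tail=2, size=2
read(): buf=[_ 97 _], head=1, tail=2, size=1
read(): buf=[_ _ _], head=2, tail=2, size=0
write(91): buf=[_ _ 91], head=2, tail=0, size=1
read(): buf=[_ _ _], head=0, tail=0, size=0
write(57): buf=[57 _ _], head=0, tail=1, size=1
read(): buf=[_ _ _], head=1, tail=1, size=0
write(45): buf=[_ 45 _], head=1, tail=2, size=1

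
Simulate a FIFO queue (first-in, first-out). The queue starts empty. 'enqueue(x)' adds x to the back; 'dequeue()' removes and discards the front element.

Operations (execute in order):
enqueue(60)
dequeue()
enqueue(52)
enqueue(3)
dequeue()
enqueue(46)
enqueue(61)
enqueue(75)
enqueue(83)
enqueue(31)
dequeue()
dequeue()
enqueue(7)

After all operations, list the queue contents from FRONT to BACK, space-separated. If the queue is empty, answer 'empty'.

enqueue(60): [60]
dequeue(): []
enqueue(52): [52]
enqueue(3): [52, 3]
dequeue(): [3]
enqueue(46): [3, 46]
enqueue(61): [3, 46, 61]
enqueue(75): [3, 46, 61, 75]
enqueue(83): [3, 46, 61, 75, 83]
enqueue(31): [3, 46, 61, 75, 83, 31]
dequeue(): [46, 61, 75, 83, 31]
dequeue(): [61, 75, 83, 31]
enqueue(7): [61, 75, 83, 31, 7]

Answer: 61 75 83 31 7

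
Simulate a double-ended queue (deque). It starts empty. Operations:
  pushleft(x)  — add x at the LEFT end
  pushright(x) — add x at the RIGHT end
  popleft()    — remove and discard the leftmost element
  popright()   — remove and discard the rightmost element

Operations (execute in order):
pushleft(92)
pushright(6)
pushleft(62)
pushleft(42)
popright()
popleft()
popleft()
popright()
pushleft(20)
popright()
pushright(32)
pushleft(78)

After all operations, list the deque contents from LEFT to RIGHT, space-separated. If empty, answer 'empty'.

pushleft(92): [92]
pushright(6): [92, 6]
pushleft(62): [62, 92, 6]
pushleft(42): [42, 62, 92, 6]
popright(): [42, 62, 92]
popleft(): [62, 92]
popleft(): [92]
popright(): []
pushleft(20): [20]
popright(): []
pushright(32): [32]
pushleft(78): [78, 32]

Answer: 78 32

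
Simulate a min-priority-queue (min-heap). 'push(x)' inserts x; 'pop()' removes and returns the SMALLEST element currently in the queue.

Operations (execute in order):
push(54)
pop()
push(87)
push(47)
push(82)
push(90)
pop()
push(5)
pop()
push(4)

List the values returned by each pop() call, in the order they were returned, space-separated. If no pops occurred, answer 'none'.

Answer: 54 47 5

Derivation:
push(54): heap contents = [54]
pop() → 54: heap contents = []
push(87): heap contents = [87]
push(47): heap contents = [47, 87]
push(82): heap contents = [47, 82, 87]
push(90): heap contents = [47, 82, 87, 90]
pop() → 47: heap contents = [82, 87, 90]
push(5): heap contents = [5, 82, 87, 90]
pop() → 5: heap contents = [82, 87, 90]
push(4): heap contents = [4, 82, 87, 90]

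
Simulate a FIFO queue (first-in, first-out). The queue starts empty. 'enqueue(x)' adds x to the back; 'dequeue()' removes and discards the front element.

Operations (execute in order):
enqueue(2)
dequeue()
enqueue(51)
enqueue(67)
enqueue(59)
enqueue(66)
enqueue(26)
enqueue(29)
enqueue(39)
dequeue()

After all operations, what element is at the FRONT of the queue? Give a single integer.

Answer: 67

Derivation:
enqueue(2): queue = [2]
dequeue(): queue = []
enqueue(51): queue = [51]
enqueue(67): queue = [51, 67]
enqueue(59): queue = [51, 67, 59]
enqueue(66): queue = [51, 67, 59, 66]
enqueue(26): queue = [51, 67, 59, 66, 26]
enqueue(29): queue = [51, 67, 59, 66, 26, 29]
enqueue(39): queue = [51, 67, 59, 66, 26, 29, 39]
dequeue(): queue = [67, 59, 66, 26, 29, 39]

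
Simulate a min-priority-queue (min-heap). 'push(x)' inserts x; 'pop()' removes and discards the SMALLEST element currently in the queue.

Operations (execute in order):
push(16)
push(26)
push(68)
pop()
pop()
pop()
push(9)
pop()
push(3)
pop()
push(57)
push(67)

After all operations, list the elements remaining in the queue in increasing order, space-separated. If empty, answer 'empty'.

push(16): heap contents = [16]
push(26): heap contents = [16, 26]
push(68): heap contents = [16, 26, 68]
pop() → 16: heap contents = [26, 68]
pop() → 26: heap contents = [68]
pop() → 68: heap contents = []
push(9): heap contents = [9]
pop() → 9: heap contents = []
push(3): heap contents = [3]
pop() → 3: heap contents = []
push(57): heap contents = [57]
push(67): heap contents = [57, 67]

Answer: 57 67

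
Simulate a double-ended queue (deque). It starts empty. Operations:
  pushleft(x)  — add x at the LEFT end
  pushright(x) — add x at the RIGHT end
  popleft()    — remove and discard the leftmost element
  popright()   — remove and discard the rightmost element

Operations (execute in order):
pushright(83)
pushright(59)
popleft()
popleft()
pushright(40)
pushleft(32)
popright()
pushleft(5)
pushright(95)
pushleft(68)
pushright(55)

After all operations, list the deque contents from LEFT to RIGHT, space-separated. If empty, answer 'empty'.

Answer: 68 5 32 95 55

Derivation:
pushright(83): [83]
pushright(59): [83, 59]
popleft(): [59]
popleft(): []
pushright(40): [40]
pushleft(32): [32, 40]
popright(): [32]
pushleft(5): [5, 32]
pushright(95): [5, 32, 95]
pushleft(68): [68, 5, 32, 95]
pushright(55): [68, 5, 32, 95, 55]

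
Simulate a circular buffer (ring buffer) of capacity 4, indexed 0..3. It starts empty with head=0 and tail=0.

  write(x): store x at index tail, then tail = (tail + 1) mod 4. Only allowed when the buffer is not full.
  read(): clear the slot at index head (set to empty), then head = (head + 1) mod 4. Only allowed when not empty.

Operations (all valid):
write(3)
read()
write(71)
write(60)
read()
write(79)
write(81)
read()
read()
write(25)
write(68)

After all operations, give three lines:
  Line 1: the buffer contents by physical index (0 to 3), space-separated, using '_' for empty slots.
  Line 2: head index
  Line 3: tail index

Answer: 81 25 68 _
0
3

Derivation:
write(3): buf=[3 _ _ _], head=0, tail=1, size=1
read(): buf=[_ _ _ _], head=1, tail=1, size=0
write(71): buf=[_ 71 _ _], head=1, tail=2, size=1
write(60): buf=[_ 71 60 _], head=1, tail=3, size=2
read(): buf=[_ _ 60 _], head=2, tail=3, size=1
write(79): buf=[_ _ 60 79], head=2, tail=0, size=2
write(81): buf=[81 _ 60 79], head=2, tail=1, size=3
read(): buf=[81 _ _ 79], head=3, tail=1, size=2
read(): buf=[81 _ _ _], head=0, tail=1, size=1
write(25): buf=[81 25 _ _], head=0, tail=2, size=2
write(68): buf=[81 25 68 _], head=0, tail=3, size=3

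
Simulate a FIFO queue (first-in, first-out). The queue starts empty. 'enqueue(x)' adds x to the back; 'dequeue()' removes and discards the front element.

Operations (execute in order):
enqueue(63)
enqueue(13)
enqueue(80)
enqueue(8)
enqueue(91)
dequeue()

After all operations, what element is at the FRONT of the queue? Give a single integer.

enqueue(63): queue = [63]
enqueue(13): queue = [63, 13]
enqueue(80): queue = [63, 13, 80]
enqueue(8): queue = [63, 13, 80, 8]
enqueue(91): queue = [63, 13, 80, 8, 91]
dequeue(): queue = [13, 80, 8, 91]

Answer: 13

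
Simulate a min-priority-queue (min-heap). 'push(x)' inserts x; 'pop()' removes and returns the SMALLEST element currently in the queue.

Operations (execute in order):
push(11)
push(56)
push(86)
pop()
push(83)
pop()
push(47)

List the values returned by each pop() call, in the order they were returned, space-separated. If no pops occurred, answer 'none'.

Answer: 11 56

Derivation:
push(11): heap contents = [11]
push(56): heap contents = [11, 56]
push(86): heap contents = [11, 56, 86]
pop() → 11: heap contents = [56, 86]
push(83): heap contents = [56, 83, 86]
pop() → 56: heap contents = [83, 86]
push(47): heap contents = [47, 83, 86]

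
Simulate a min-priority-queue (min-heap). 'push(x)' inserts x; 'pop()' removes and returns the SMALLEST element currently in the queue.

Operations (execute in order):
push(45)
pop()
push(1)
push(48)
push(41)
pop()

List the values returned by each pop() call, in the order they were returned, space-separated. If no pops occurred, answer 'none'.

push(45): heap contents = [45]
pop() → 45: heap contents = []
push(1): heap contents = [1]
push(48): heap contents = [1, 48]
push(41): heap contents = [1, 41, 48]
pop() → 1: heap contents = [41, 48]

Answer: 45 1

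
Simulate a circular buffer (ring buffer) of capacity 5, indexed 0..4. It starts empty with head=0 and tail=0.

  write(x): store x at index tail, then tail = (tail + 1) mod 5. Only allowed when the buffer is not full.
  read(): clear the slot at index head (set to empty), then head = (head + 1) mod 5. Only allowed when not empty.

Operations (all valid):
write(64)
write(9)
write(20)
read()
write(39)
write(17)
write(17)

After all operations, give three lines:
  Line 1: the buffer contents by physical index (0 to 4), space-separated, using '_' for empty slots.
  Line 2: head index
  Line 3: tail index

write(64): buf=[64 _ _ _ _], head=0, tail=1, size=1
write(9): buf=[64 9 _ _ _], head=0, tail=2, size=2
write(20): buf=[64 9 20 _ _], head=0, tail=3, size=3
read(): buf=[_ 9 20 _ _], head=1, tail=3, size=2
write(39): buf=[_ 9 20 39 _], head=1, tail=4, size=3
write(17): buf=[_ 9 20 39 17], head=1, tail=0, size=4
write(17): buf=[17 9 20 39 17], head=1, tail=1, size=5

Answer: 17 9 20 39 17
1
1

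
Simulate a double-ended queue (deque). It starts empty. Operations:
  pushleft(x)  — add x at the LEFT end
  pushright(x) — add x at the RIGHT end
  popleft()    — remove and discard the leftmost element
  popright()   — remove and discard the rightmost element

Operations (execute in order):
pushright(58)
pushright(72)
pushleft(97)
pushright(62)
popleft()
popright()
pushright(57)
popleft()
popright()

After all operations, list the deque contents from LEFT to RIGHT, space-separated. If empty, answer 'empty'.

pushright(58): [58]
pushright(72): [58, 72]
pushleft(97): [97, 58, 72]
pushright(62): [97, 58, 72, 62]
popleft(): [58, 72, 62]
popright(): [58, 72]
pushright(57): [58, 72, 57]
popleft(): [72, 57]
popright(): [72]

Answer: 72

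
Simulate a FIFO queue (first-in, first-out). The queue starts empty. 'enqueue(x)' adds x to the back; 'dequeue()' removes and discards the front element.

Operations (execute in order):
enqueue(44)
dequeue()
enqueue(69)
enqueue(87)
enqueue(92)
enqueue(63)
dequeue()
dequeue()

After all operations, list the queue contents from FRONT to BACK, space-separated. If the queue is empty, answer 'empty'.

enqueue(44): [44]
dequeue(): []
enqueue(69): [69]
enqueue(87): [69, 87]
enqueue(92): [69, 87, 92]
enqueue(63): [69, 87, 92, 63]
dequeue(): [87, 92, 63]
dequeue(): [92, 63]

Answer: 92 63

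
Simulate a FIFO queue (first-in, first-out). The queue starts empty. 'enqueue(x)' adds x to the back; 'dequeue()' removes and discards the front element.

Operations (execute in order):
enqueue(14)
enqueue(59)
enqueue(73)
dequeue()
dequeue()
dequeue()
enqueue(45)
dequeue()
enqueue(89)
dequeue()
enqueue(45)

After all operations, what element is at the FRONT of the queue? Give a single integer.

enqueue(14): queue = [14]
enqueue(59): queue = [14, 59]
enqueue(73): queue = [14, 59, 73]
dequeue(): queue = [59, 73]
dequeue(): queue = [73]
dequeue(): queue = []
enqueue(45): queue = [45]
dequeue(): queue = []
enqueue(89): queue = [89]
dequeue(): queue = []
enqueue(45): queue = [45]

Answer: 45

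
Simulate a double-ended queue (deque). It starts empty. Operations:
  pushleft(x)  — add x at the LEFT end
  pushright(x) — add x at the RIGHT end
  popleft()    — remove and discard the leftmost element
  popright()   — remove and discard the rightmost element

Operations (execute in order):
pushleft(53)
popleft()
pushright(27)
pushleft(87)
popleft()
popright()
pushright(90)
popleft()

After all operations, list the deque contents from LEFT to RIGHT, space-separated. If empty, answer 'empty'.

pushleft(53): [53]
popleft(): []
pushright(27): [27]
pushleft(87): [87, 27]
popleft(): [27]
popright(): []
pushright(90): [90]
popleft(): []

Answer: empty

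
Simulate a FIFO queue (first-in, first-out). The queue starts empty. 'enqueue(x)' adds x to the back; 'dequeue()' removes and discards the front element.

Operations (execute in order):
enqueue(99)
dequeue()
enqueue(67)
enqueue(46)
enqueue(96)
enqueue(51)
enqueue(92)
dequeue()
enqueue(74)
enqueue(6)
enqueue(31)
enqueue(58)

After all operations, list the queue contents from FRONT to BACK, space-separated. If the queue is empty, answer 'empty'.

enqueue(99): [99]
dequeue(): []
enqueue(67): [67]
enqueue(46): [67, 46]
enqueue(96): [67, 46, 96]
enqueue(51): [67, 46, 96, 51]
enqueue(92): [67, 46, 96, 51, 92]
dequeue(): [46, 96, 51, 92]
enqueue(74): [46, 96, 51, 92, 74]
enqueue(6): [46, 96, 51, 92, 74, 6]
enqueue(31): [46, 96, 51, 92, 74, 6, 31]
enqueue(58): [46, 96, 51, 92, 74, 6, 31, 58]

Answer: 46 96 51 92 74 6 31 58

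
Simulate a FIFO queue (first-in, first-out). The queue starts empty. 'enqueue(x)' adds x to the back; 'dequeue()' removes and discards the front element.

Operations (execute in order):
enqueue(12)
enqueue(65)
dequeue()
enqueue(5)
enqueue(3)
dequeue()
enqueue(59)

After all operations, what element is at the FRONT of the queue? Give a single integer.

enqueue(12): queue = [12]
enqueue(65): queue = [12, 65]
dequeue(): queue = [65]
enqueue(5): queue = [65, 5]
enqueue(3): queue = [65, 5, 3]
dequeue(): queue = [5, 3]
enqueue(59): queue = [5, 3, 59]

Answer: 5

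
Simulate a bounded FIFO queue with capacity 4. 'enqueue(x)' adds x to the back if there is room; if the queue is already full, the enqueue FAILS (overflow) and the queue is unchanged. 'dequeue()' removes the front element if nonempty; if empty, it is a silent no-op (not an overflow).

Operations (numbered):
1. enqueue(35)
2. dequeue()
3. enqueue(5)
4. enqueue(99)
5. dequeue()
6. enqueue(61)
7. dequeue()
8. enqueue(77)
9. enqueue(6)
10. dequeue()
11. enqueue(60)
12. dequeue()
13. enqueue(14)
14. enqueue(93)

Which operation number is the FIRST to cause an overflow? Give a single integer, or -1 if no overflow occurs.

Answer: -1

Derivation:
1. enqueue(35): size=1
2. dequeue(): size=0
3. enqueue(5): size=1
4. enqueue(99): size=2
5. dequeue(): size=1
6. enqueue(61): size=2
7. dequeue(): size=1
8. enqueue(77): size=2
9. enqueue(6): size=3
10. dequeue(): size=2
11. enqueue(60): size=3
12. dequeue(): size=2
13. enqueue(14): size=3
14. enqueue(93): size=4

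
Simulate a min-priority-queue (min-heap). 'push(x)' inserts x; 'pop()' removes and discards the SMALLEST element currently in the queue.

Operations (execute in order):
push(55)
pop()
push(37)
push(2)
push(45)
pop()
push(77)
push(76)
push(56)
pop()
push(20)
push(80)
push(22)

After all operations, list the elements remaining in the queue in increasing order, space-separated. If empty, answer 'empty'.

Answer: 20 22 45 56 76 77 80

Derivation:
push(55): heap contents = [55]
pop() → 55: heap contents = []
push(37): heap contents = [37]
push(2): heap contents = [2, 37]
push(45): heap contents = [2, 37, 45]
pop() → 2: heap contents = [37, 45]
push(77): heap contents = [37, 45, 77]
push(76): heap contents = [37, 45, 76, 77]
push(56): heap contents = [37, 45, 56, 76, 77]
pop() → 37: heap contents = [45, 56, 76, 77]
push(20): heap contents = [20, 45, 56, 76, 77]
push(80): heap contents = [20, 45, 56, 76, 77, 80]
push(22): heap contents = [20, 22, 45, 56, 76, 77, 80]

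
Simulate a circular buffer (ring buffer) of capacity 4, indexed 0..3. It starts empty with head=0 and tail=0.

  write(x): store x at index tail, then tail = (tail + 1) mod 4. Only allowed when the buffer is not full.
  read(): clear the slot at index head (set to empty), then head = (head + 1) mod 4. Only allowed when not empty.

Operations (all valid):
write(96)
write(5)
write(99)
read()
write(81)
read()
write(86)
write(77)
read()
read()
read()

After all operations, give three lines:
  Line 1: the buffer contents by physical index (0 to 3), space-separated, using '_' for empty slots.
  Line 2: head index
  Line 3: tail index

Answer: _ 77 _ _
1
2

Derivation:
write(96): buf=[96 _ _ _], head=0, tail=1, size=1
write(5): buf=[96 5 _ _], head=0, tail=2, size=2
write(99): buf=[96 5 99 _], head=0, tail=3, size=3
read(): buf=[_ 5 99 _], head=1, tail=3, size=2
write(81): buf=[_ 5 99 81], head=1, tail=0, size=3
read(): buf=[_ _ 99 81], head=2, tail=0, size=2
write(86): buf=[86 _ 99 81], head=2, tail=1, size=3
write(77): buf=[86 77 99 81], head=2, tail=2, size=4
read(): buf=[86 77 _ 81], head=3, tail=2, size=3
read(): buf=[86 77 _ _], head=0, tail=2, size=2
read(): buf=[_ 77 _ _], head=1, tail=2, size=1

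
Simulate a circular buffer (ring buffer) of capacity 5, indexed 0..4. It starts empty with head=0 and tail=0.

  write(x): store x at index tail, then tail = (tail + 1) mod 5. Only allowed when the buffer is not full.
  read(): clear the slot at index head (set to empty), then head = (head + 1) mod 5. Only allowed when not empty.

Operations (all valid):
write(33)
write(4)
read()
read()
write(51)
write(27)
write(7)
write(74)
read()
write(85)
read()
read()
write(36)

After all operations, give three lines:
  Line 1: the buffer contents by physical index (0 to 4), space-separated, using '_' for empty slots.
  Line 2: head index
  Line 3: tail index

Answer: 74 85 36 _ _
0
3

Derivation:
write(33): buf=[33 _ _ _ _], head=0, tail=1, size=1
write(4): buf=[33 4 _ _ _], head=0, tail=2, size=2
read(): buf=[_ 4 _ _ _], head=1, tail=2, size=1
read(): buf=[_ _ _ _ _], head=2, tail=2, size=0
write(51): buf=[_ _ 51 _ _], head=2, tail=3, size=1
write(27): buf=[_ _ 51 27 _], head=2, tail=4, size=2
write(7): buf=[_ _ 51 27 7], head=2, tail=0, size=3
write(74): buf=[74 _ 51 27 7], head=2, tail=1, size=4
read(): buf=[74 _ _ 27 7], head=3, tail=1, size=3
write(85): buf=[74 85 _ 27 7], head=3, tail=2, size=4
read(): buf=[74 85 _ _ 7], head=4, tail=2, size=3
read(): buf=[74 85 _ _ _], head=0, tail=2, size=2
write(36): buf=[74 85 36 _ _], head=0, tail=3, size=3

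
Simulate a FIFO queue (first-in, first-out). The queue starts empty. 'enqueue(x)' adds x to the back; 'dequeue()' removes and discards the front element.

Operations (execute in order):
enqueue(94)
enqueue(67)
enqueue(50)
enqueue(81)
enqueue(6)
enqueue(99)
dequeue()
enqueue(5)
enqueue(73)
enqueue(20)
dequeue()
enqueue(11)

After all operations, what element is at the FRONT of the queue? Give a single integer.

Answer: 50

Derivation:
enqueue(94): queue = [94]
enqueue(67): queue = [94, 67]
enqueue(50): queue = [94, 67, 50]
enqueue(81): queue = [94, 67, 50, 81]
enqueue(6): queue = [94, 67, 50, 81, 6]
enqueue(99): queue = [94, 67, 50, 81, 6, 99]
dequeue(): queue = [67, 50, 81, 6, 99]
enqueue(5): queue = [67, 50, 81, 6, 99, 5]
enqueue(73): queue = [67, 50, 81, 6, 99, 5, 73]
enqueue(20): queue = [67, 50, 81, 6, 99, 5, 73, 20]
dequeue(): queue = [50, 81, 6, 99, 5, 73, 20]
enqueue(11): queue = [50, 81, 6, 99, 5, 73, 20, 11]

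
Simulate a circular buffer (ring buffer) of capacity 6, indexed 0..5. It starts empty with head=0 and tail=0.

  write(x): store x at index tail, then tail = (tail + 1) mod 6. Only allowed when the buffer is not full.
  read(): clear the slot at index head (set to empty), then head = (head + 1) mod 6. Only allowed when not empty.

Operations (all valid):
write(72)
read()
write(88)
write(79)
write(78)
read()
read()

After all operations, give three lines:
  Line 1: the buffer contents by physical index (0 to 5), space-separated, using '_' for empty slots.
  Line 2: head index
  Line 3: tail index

write(72): buf=[72 _ _ _ _ _], head=0, tail=1, size=1
read(): buf=[_ _ _ _ _ _], head=1, tail=1, size=0
write(88): buf=[_ 88 _ _ _ _], head=1, tail=2, size=1
write(79): buf=[_ 88 79 _ _ _], head=1, tail=3, size=2
write(78): buf=[_ 88 79 78 _ _], head=1, tail=4, size=3
read(): buf=[_ _ 79 78 _ _], head=2, tail=4, size=2
read(): buf=[_ _ _ 78 _ _], head=3, tail=4, size=1

Answer: _ _ _ 78 _ _
3
4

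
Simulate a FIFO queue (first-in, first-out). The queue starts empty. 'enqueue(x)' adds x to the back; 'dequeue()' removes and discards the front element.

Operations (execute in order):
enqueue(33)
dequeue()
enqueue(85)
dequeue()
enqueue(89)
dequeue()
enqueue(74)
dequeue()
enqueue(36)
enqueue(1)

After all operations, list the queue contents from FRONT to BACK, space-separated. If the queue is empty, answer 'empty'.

enqueue(33): [33]
dequeue(): []
enqueue(85): [85]
dequeue(): []
enqueue(89): [89]
dequeue(): []
enqueue(74): [74]
dequeue(): []
enqueue(36): [36]
enqueue(1): [36, 1]

Answer: 36 1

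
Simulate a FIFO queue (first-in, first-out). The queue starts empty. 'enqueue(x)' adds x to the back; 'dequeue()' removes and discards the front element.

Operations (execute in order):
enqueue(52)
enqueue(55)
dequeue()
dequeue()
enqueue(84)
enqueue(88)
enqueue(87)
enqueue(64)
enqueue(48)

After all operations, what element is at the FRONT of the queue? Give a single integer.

enqueue(52): queue = [52]
enqueue(55): queue = [52, 55]
dequeue(): queue = [55]
dequeue(): queue = []
enqueue(84): queue = [84]
enqueue(88): queue = [84, 88]
enqueue(87): queue = [84, 88, 87]
enqueue(64): queue = [84, 88, 87, 64]
enqueue(48): queue = [84, 88, 87, 64, 48]

Answer: 84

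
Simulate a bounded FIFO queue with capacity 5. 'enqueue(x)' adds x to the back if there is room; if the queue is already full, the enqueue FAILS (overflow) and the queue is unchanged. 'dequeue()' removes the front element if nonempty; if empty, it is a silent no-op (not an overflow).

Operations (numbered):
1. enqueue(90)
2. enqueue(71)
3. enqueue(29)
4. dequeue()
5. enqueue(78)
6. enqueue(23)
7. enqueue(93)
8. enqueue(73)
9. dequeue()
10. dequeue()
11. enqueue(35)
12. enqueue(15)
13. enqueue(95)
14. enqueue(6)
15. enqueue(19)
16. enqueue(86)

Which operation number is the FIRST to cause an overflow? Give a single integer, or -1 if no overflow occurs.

1. enqueue(90): size=1
2. enqueue(71): size=2
3. enqueue(29): size=3
4. dequeue(): size=2
5. enqueue(78): size=3
6. enqueue(23): size=4
7. enqueue(93): size=5
8. enqueue(73): size=5=cap → OVERFLOW (fail)
9. dequeue(): size=4
10. dequeue(): size=3
11. enqueue(35): size=4
12. enqueue(15): size=5
13. enqueue(95): size=5=cap → OVERFLOW (fail)
14. enqueue(6): size=5=cap → OVERFLOW (fail)
15. enqueue(19): size=5=cap → OVERFLOW (fail)
16. enqueue(86): size=5=cap → OVERFLOW (fail)

Answer: 8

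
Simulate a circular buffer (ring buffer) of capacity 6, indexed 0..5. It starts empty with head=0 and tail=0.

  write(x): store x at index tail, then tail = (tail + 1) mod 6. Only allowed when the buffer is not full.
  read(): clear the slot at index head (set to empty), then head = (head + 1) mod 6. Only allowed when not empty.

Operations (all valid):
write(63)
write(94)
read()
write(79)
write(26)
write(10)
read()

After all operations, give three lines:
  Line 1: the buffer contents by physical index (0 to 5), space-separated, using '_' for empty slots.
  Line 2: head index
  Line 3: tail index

Answer: _ _ 79 26 10 _
2
5

Derivation:
write(63): buf=[63 _ _ _ _ _], head=0, tail=1, size=1
write(94): buf=[63 94 _ _ _ _], head=0, tail=2, size=2
read(): buf=[_ 94 _ _ _ _], head=1, tail=2, size=1
write(79): buf=[_ 94 79 _ _ _], head=1, tail=3, size=2
write(26): buf=[_ 94 79 26 _ _], head=1, tail=4, size=3
write(10): buf=[_ 94 79 26 10 _], head=1, tail=5, size=4
read(): buf=[_ _ 79 26 10 _], head=2, tail=5, size=3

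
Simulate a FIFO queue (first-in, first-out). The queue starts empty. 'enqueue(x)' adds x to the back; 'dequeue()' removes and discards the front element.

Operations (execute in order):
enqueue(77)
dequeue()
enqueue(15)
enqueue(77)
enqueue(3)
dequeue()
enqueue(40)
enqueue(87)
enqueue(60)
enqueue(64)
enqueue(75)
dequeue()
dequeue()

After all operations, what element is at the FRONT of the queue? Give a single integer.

enqueue(77): queue = [77]
dequeue(): queue = []
enqueue(15): queue = [15]
enqueue(77): queue = [15, 77]
enqueue(3): queue = [15, 77, 3]
dequeue(): queue = [77, 3]
enqueue(40): queue = [77, 3, 40]
enqueue(87): queue = [77, 3, 40, 87]
enqueue(60): queue = [77, 3, 40, 87, 60]
enqueue(64): queue = [77, 3, 40, 87, 60, 64]
enqueue(75): queue = [77, 3, 40, 87, 60, 64, 75]
dequeue(): queue = [3, 40, 87, 60, 64, 75]
dequeue(): queue = [40, 87, 60, 64, 75]

Answer: 40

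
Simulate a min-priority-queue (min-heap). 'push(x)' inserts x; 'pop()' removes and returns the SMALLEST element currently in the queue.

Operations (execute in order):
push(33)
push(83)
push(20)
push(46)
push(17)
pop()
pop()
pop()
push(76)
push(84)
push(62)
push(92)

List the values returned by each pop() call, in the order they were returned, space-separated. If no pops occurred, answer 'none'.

push(33): heap contents = [33]
push(83): heap contents = [33, 83]
push(20): heap contents = [20, 33, 83]
push(46): heap contents = [20, 33, 46, 83]
push(17): heap contents = [17, 20, 33, 46, 83]
pop() → 17: heap contents = [20, 33, 46, 83]
pop() → 20: heap contents = [33, 46, 83]
pop() → 33: heap contents = [46, 83]
push(76): heap contents = [46, 76, 83]
push(84): heap contents = [46, 76, 83, 84]
push(62): heap contents = [46, 62, 76, 83, 84]
push(92): heap contents = [46, 62, 76, 83, 84, 92]

Answer: 17 20 33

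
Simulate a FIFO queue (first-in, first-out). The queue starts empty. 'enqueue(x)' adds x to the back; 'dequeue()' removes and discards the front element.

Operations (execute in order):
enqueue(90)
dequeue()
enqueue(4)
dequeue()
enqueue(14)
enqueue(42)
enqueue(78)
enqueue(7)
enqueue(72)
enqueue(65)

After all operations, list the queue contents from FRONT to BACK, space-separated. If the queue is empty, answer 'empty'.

enqueue(90): [90]
dequeue(): []
enqueue(4): [4]
dequeue(): []
enqueue(14): [14]
enqueue(42): [14, 42]
enqueue(78): [14, 42, 78]
enqueue(7): [14, 42, 78, 7]
enqueue(72): [14, 42, 78, 7, 72]
enqueue(65): [14, 42, 78, 7, 72, 65]

Answer: 14 42 78 7 72 65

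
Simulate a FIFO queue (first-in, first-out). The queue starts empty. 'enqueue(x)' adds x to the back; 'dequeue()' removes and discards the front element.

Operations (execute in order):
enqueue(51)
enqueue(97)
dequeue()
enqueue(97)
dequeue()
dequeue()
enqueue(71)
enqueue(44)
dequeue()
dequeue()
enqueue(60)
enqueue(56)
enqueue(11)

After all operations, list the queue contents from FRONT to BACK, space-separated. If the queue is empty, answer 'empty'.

enqueue(51): [51]
enqueue(97): [51, 97]
dequeue(): [97]
enqueue(97): [97, 97]
dequeue(): [97]
dequeue(): []
enqueue(71): [71]
enqueue(44): [71, 44]
dequeue(): [44]
dequeue(): []
enqueue(60): [60]
enqueue(56): [60, 56]
enqueue(11): [60, 56, 11]

Answer: 60 56 11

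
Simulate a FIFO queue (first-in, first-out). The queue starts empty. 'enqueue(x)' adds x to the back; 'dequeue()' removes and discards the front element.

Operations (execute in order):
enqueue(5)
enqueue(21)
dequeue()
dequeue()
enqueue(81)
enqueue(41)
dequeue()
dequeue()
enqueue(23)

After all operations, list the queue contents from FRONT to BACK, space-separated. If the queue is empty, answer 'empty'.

enqueue(5): [5]
enqueue(21): [5, 21]
dequeue(): [21]
dequeue(): []
enqueue(81): [81]
enqueue(41): [81, 41]
dequeue(): [41]
dequeue(): []
enqueue(23): [23]

Answer: 23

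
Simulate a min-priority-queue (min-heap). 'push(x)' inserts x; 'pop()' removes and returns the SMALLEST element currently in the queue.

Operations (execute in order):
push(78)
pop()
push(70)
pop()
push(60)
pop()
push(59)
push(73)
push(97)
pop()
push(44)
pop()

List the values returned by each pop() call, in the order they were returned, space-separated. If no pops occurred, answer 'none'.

Answer: 78 70 60 59 44

Derivation:
push(78): heap contents = [78]
pop() → 78: heap contents = []
push(70): heap contents = [70]
pop() → 70: heap contents = []
push(60): heap contents = [60]
pop() → 60: heap contents = []
push(59): heap contents = [59]
push(73): heap contents = [59, 73]
push(97): heap contents = [59, 73, 97]
pop() → 59: heap contents = [73, 97]
push(44): heap contents = [44, 73, 97]
pop() → 44: heap contents = [73, 97]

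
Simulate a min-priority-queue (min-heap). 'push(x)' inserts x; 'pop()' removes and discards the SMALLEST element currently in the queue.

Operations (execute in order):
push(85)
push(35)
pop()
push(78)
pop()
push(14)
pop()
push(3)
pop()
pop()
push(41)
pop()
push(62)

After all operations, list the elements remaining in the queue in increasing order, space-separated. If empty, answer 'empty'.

Answer: 62

Derivation:
push(85): heap contents = [85]
push(35): heap contents = [35, 85]
pop() → 35: heap contents = [85]
push(78): heap contents = [78, 85]
pop() → 78: heap contents = [85]
push(14): heap contents = [14, 85]
pop() → 14: heap contents = [85]
push(3): heap contents = [3, 85]
pop() → 3: heap contents = [85]
pop() → 85: heap contents = []
push(41): heap contents = [41]
pop() → 41: heap contents = []
push(62): heap contents = [62]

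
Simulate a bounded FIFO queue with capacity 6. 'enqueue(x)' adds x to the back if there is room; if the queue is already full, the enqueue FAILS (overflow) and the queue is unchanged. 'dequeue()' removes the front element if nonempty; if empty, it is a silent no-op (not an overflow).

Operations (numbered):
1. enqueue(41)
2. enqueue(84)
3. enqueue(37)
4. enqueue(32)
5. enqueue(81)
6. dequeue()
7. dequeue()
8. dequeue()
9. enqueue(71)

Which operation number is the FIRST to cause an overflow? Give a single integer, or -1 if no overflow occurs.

Answer: -1

Derivation:
1. enqueue(41): size=1
2. enqueue(84): size=2
3. enqueue(37): size=3
4. enqueue(32): size=4
5. enqueue(81): size=5
6. dequeue(): size=4
7. dequeue(): size=3
8. dequeue(): size=2
9. enqueue(71): size=3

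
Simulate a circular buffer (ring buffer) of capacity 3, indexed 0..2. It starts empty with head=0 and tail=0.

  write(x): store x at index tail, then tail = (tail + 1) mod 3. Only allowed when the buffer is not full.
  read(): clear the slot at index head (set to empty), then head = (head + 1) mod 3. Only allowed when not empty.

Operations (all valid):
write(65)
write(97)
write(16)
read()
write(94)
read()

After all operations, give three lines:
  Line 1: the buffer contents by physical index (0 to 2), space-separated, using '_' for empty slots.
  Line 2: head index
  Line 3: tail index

write(65): buf=[65 _ _], head=0, tail=1, size=1
write(97): buf=[65 97 _], head=0, tail=2, size=2
write(16): buf=[65 97 16], head=0, tail=0, size=3
read(): buf=[_ 97 16], head=1, tail=0, size=2
write(94): buf=[94 97 16], head=1, tail=1, size=3
read(): buf=[94 _ 16], head=2, tail=1, size=2

Answer: 94 _ 16
2
1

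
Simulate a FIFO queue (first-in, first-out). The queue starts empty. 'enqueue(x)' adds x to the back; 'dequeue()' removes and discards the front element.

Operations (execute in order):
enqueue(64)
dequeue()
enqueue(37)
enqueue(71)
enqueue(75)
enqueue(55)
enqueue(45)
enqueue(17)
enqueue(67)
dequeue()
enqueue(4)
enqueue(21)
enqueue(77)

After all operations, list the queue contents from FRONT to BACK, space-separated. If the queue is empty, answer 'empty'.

Answer: 71 75 55 45 17 67 4 21 77

Derivation:
enqueue(64): [64]
dequeue(): []
enqueue(37): [37]
enqueue(71): [37, 71]
enqueue(75): [37, 71, 75]
enqueue(55): [37, 71, 75, 55]
enqueue(45): [37, 71, 75, 55, 45]
enqueue(17): [37, 71, 75, 55, 45, 17]
enqueue(67): [37, 71, 75, 55, 45, 17, 67]
dequeue(): [71, 75, 55, 45, 17, 67]
enqueue(4): [71, 75, 55, 45, 17, 67, 4]
enqueue(21): [71, 75, 55, 45, 17, 67, 4, 21]
enqueue(77): [71, 75, 55, 45, 17, 67, 4, 21, 77]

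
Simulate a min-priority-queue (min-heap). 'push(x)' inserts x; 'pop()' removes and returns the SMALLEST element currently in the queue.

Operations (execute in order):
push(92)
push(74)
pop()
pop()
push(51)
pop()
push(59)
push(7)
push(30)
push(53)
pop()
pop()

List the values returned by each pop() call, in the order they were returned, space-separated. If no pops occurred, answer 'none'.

Answer: 74 92 51 7 30

Derivation:
push(92): heap contents = [92]
push(74): heap contents = [74, 92]
pop() → 74: heap contents = [92]
pop() → 92: heap contents = []
push(51): heap contents = [51]
pop() → 51: heap contents = []
push(59): heap contents = [59]
push(7): heap contents = [7, 59]
push(30): heap contents = [7, 30, 59]
push(53): heap contents = [7, 30, 53, 59]
pop() → 7: heap contents = [30, 53, 59]
pop() → 30: heap contents = [53, 59]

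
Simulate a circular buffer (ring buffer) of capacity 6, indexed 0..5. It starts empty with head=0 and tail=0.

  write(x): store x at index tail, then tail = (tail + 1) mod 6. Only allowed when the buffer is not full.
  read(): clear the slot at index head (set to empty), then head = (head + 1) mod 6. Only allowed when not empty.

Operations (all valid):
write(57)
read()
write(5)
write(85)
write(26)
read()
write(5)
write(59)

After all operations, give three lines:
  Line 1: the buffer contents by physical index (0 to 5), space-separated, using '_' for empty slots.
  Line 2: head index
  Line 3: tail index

write(57): buf=[57 _ _ _ _ _], head=0, tail=1, size=1
read(): buf=[_ _ _ _ _ _], head=1, tail=1, size=0
write(5): buf=[_ 5 _ _ _ _], head=1, tail=2, size=1
write(85): buf=[_ 5 85 _ _ _], head=1, tail=3, size=2
write(26): buf=[_ 5 85 26 _ _], head=1, tail=4, size=3
read(): buf=[_ _ 85 26 _ _], head=2, tail=4, size=2
write(5): buf=[_ _ 85 26 5 _], head=2, tail=5, size=3
write(59): buf=[_ _ 85 26 5 59], head=2, tail=0, size=4

Answer: _ _ 85 26 5 59
2
0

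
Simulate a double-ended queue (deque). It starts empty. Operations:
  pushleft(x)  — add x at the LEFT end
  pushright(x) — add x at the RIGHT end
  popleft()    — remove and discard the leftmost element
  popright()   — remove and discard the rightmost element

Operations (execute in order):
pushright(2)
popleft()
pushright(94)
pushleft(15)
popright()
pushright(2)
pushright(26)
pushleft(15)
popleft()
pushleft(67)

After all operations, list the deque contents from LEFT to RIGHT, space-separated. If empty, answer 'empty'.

pushright(2): [2]
popleft(): []
pushright(94): [94]
pushleft(15): [15, 94]
popright(): [15]
pushright(2): [15, 2]
pushright(26): [15, 2, 26]
pushleft(15): [15, 15, 2, 26]
popleft(): [15, 2, 26]
pushleft(67): [67, 15, 2, 26]

Answer: 67 15 2 26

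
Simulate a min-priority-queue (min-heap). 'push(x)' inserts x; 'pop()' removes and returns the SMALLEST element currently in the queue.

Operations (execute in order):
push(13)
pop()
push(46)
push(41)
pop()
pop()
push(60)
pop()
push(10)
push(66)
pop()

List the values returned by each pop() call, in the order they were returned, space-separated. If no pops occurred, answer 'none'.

push(13): heap contents = [13]
pop() → 13: heap contents = []
push(46): heap contents = [46]
push(41): heap contents = [41, 46]
pop() → 41: heap contents = [46]
pop() → 46: heap contents = []
push(60): heap contents = [60]
pop() → 60: heap contents = []
push(10): heap contents = [10]
push(66): heap contents = [10, 66]
pop() → 10: heap contents = [66]

Answer: 13 41 46 60 10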